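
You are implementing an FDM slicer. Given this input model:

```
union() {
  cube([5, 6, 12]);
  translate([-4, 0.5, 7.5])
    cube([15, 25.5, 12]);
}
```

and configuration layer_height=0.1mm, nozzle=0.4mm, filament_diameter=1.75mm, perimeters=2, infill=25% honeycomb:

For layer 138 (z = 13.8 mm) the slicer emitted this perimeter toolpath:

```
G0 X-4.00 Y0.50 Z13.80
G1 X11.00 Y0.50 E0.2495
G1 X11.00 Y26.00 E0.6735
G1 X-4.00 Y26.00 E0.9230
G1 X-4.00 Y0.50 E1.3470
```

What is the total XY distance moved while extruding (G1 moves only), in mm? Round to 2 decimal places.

Sum the Euclidean lengths of each G1 segment: total = 81.00 mm.

81.00 mm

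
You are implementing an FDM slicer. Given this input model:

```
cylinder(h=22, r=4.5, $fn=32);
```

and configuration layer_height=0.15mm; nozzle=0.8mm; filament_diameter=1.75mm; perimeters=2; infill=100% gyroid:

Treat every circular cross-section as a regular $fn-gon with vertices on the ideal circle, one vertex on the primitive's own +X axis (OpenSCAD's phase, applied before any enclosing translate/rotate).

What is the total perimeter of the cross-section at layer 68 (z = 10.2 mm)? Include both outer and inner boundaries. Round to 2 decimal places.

At z = 10.2 mm: the cylinder: section is a regular 32-gon, circumradius r=4.5 (perimeter = 2·32·4.500·sin(180°/32) = 28.23 mm). Overall, the cross-section is a single solid region. Total boundary length (outer) = 28.23 mm.

28.23 mm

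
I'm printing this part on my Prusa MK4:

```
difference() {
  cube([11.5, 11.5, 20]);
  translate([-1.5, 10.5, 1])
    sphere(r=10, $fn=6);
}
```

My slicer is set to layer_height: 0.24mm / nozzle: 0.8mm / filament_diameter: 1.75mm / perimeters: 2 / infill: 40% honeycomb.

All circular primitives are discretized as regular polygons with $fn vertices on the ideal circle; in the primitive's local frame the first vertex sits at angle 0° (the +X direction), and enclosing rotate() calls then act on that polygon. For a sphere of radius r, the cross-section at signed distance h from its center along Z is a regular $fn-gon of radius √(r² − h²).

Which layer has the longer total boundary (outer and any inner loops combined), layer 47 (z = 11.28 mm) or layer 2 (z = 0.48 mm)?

layer 47 (z = 11.28 mm)

Layer 47 (z = 11.28): the 11.5×11.5 cube contributes its full rectangle (perimeter 46.00 mm); the sphere at (-1.5, 10.5) is not intersected at this z (|z−center|=10.280 > r=10); Taking the first minus the rest: none of the subtracted shapes is present at this height, so the 11.5×11.5 cube is unchanged — boundary = 46.00 mm. So its perimeter = 46.00 mm. Layer 2 (z = 0.48): the cube (footprint 11.5×11.5) is included at this height (perimeter 46.00 mm); the r=10 sphere at (-1.5, 10.5) slices to a regular 6-gon of circumradius 9.986 (√(r²−h²) with h=0.52 from center) (perimeter = 2·6·9.986·sin(180°/6) = 59.92 mm); Subtracting the remaining from the first: starting from the 11.5×11.5 cube, the r=10 sphere at (-1.5, 10.5) partially overlaps it — only the 60.00 mm² overlap (of its 259.11 mm²) is removed, clipping the outline — boundary = 43.08 mm. So its perimeter = 43.08 mm. Layer 47 is larger (46.00 vs 43.08 mm).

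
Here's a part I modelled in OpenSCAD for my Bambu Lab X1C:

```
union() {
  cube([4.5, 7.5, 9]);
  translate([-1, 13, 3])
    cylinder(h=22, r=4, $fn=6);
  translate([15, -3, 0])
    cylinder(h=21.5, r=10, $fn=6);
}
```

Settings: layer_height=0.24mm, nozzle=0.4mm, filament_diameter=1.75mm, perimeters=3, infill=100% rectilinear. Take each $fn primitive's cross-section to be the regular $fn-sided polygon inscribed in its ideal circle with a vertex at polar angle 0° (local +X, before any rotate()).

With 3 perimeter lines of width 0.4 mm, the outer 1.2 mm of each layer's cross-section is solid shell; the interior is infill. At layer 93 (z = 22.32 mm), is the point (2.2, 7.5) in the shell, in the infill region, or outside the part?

At z = 22.32 mm: the cube is absent (z outside [0, 9]); the cylinder at (-1, 13): section is a regular 6-gon, circumradius r=4; the cylinder at (15, -3) is not intersected at this z (z outside [0, 21.5]); Combining (union): only the r=4 cylinder at (-1, 13) is present, so the union is just that shape — 1 connected region. Overall, the cross-section is a single solid region. The nearest boundary edge runs (1.00, 9.54)→(3.00, 13.00); distance from the point to it = 2.36 mm. The point is not inside any of the regions above, so it lies outside the cross-section (2.36 mm from the nearest boundary).

outside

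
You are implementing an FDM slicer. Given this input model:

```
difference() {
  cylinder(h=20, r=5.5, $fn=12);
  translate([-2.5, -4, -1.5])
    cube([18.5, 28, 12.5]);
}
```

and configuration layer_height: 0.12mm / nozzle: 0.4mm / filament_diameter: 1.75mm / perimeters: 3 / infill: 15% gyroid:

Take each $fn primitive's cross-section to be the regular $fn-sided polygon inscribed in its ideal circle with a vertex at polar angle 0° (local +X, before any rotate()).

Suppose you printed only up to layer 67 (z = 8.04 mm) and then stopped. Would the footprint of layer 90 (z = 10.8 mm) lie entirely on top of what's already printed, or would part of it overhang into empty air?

entirely on top

Compare the two slices. At z = 8.04: the r=5.5 cylinder contributes a regular 12-gon of circumradius 5.5 (area = (12/2)·5.500²·sin(360°/12) = 90.75 mm²); the cube at (-2.5, -4) (footprint 18.5×28) is included at this height (area 518.00 mm²); Subtracting the remaining from the first: starting from the r=5.5 cylinder (90.75 mm²), the 18.5×28 cube at (-2.5, -4) partially overlaps it — only the 64.88 mm² overlap (of its 518.00 mm²) is removed, clipping the outline — area = 25.87 mm². At z = 10.8: the r=5.5 cylinder gives a regular 12-gon of circumradius 5.5 (constant along its height) (area = (12/2)·5.500²·sin(360°/12) = 90.75 mm²); the cube at (-2.5, -4) is present — its section is the full 18.5×28 rectangle (area 518.00 mm²); Taking the first minus the rest: starting from the r=5.5 cylinder (90.75 mm²), the 18.5×28 cube at (-2.5, -4) partially overlaps it — only the 64.88 mm² overlap (of its 518.00 mm²) is removed, clipping the outline — area = 25.87 mm². Checking containment: the cross-section at z = 10.8 is a subset of the cross-section at z = 8.04.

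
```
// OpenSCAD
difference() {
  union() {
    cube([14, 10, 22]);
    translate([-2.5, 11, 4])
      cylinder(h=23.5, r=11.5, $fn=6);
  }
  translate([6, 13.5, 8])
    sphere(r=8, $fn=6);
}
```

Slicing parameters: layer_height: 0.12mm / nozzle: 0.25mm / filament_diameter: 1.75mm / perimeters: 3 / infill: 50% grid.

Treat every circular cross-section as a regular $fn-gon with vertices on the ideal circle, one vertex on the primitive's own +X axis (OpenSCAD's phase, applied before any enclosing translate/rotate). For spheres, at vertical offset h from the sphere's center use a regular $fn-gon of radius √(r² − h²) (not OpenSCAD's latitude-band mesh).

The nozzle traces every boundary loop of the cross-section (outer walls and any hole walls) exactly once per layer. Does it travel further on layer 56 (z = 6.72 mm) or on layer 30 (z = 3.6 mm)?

Layer 56 (z = 6.72): the 14×10 cube contributes its full rectangle (perimeter 48.00 mm); the r=11.5 cylinder at (-2.5, 11) gives a regular 6-gon of circumradius 11.5 (constant along its height) (perimeter = 2·6·11.500·sin(180°/6) = 69.00 mm); Merging all regions: the regions partially overlap (shared area 52.29 mm²), so the edge portions inside another operand are dropped and the merged outline is re-measured after clipping — boundary = 86.02 mm; the r=8 sphere at (6, 13.5) contributes a regular 6-gon of circumradius √(8²−1.28²) = 7.897 (perimeter = 2·6·7.897·sin(180°/6) = 47.38 mm); Taking the first minus the rest: starting from that combined region, the r=8 sphere at (6, 13.5) partially overlaps it — only the 102.96 mm² overlap (of its 162.02 mm²) is removed, clipping the outline — boundary = 99.73 mm. So its perimeter = 99.73 mm. Layer 30 (z = 3.6): the cube (footprint 14×10) is included at this height (perimeter 48.00 mm); the cylinder at (-2.5, 11) is absent (z outside [4, 27.5]); Merging all regions: only the 14×10 cube is present, so the union is just that shape — boundary = 48.00 mm; the sphere at (6, 13.5): section is a regular 6-gon, circumradius = √(r²−h²) = √(8²−4.4²) = 6.681 (perimeter = 2·6·6.681·sin(180°/6) = 40.09 mm); After the difference (first − rest): starting from that combined region, the r=8 sphere at (6, 13.5) partially overlaps it — only the 18.29 mm² overlap (of its 115.98 mm²) is removed, clipping the outline — boundary = 50.64 mm. So its perimeter = 50.64 mm. Layer 56 is larger (99.73 vs 50.64 mm).

layer 56 (z = 6.72 mm)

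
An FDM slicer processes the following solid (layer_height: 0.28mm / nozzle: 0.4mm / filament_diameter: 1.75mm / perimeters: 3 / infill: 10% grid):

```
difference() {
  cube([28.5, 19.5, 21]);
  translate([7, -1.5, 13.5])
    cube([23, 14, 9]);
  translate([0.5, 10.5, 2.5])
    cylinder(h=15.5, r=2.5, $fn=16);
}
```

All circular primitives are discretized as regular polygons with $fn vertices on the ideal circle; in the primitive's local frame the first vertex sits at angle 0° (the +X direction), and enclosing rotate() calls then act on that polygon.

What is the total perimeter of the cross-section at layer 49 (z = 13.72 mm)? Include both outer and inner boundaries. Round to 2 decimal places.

At z = 13.72 mm: the 28.5×19.5 cube contributes its full rectangle (perimeter 96.00 mm); the cube at (7, -1.5) is present — its section is the full 23×14 rectangle (perimeter 74.00 mm); the cylinder at (0.5, 10.5): section is a regular 16-gon, circumradius r=2.5 (perimeter = 2·16·2.500·sin(180°/16) = 15.61 mm); Subtracting the remaining from the first: starting from the 28.5×19.5 cube, the 23×14 cube at (7, -1.5) partially overlaps it — only the 268.75 mm² overlap (of its 322.00 mm²) is removed, clipping the outline; the r=2.5 cylinder at (0.5, 10.5) partially overlaps it — only the 12.02 mm² overlap (of its 19.13 mm²) is removed, clipping the outline — boundary = 100.02 mm. Overall, the cross-section is a single solid region. Total boundary length (outer) = 100.02 mm.

100.02 mm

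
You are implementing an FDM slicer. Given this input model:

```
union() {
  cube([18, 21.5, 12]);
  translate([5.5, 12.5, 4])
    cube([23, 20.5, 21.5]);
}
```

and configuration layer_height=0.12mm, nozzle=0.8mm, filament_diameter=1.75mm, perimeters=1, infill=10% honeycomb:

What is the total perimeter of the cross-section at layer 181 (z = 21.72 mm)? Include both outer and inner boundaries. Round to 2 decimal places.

At z = 21.72 mm: the cube does not reach this height (z outside [0, 12]); the cube at (5.5, 12.5) (footprint 23×20.5) is included at this height (perimeter 87.00 mm); Combining (union): only the 23×20.5 cube at (5.5, 12.5) is present, so the union is just that shape — boundary = 87.00 mm. Overall, the cross-section is a single solid region. Total boundary length (outer) = 87.00 mm.

87.00 mm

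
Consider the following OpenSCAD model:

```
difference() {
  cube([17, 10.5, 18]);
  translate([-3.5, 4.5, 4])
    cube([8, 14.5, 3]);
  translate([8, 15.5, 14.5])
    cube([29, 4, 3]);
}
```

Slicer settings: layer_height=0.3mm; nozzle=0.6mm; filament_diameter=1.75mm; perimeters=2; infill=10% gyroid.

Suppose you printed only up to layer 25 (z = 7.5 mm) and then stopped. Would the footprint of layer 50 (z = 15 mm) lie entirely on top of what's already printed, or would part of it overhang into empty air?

entirely on top

Compare the two slices. At z = 7.5: the 17×10.5 cube contributes its full rectangle (area 178.50 mm²); the cube at (-3.5, 4.5) is not intersected at this z (z outside [4, 7]); the cube at (8, 15.5) is absent (z outside [14.5, 17.5]); Subtracting the remaining from the first: none of the subtracted shapes is present at this height, so the 17×10.5 cube is unchanged — area = 178.50 mm². At z = 15: the cube (footprint 17×10.5) is included at this height (area 178.50 mm²); the cube at (-3.5, 4.5) does not reach this height (z outside [4, 7]); the cube at (8, 15.5) (footprint 29×4) is included at this height (area 116.00 mm²); Taking the first minus the rest: starting from the 17×10.5 cube (178.50 mm²), the 29×4 cube at (8, 15.5) misses the remaining region (no effect) — area = 178.50 mm². Checking containment: the cross-section at z = 15 is a subset of the cross-section at z = 7.5.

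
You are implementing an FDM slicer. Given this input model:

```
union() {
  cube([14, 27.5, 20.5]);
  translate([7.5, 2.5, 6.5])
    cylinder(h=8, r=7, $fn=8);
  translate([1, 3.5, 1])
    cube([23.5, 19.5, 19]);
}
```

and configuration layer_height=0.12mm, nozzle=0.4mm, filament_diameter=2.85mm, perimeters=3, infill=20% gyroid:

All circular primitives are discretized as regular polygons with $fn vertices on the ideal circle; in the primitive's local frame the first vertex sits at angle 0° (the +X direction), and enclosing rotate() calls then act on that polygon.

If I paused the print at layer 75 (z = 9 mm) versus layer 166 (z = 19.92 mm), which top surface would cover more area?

layer 75 (z = 9 mm)

Layer 75 (z = 9): the 14×27.5 cube contributes its full rectangle (area 385.00 mm²); the r=7 cylinder at (7.5, 2.5) contributes a regular 8-gon of circumradius 7 (area = (8/2)·7.000²·sin(360°/8) = 138.59 mm²); the 23.5×19.5 cube at (1, 3.5) contributes its full rectangle (area 458.25 mm²); Merging all regions: the regions partially overlap — summed areas 981.84 mm² minus the doubly-counted overlap 354.61 mm² gives 627.23 mm² — area = 627.23 mm². So its area = 627.23 mm². Layer 166 (z = 19.92): the cube is present — its section is the full 14×27.5 rectangle (area 385.00 mm²); the cylinder at (7.5, 2.5) does not reach this height (z outside [6.5, 14.5]); the cube at (1, 3.5) (footprint 23.5×19.5) is included at this height (area 458.25 mm²); Taking the union: the regions partially overlap — summed areas 843.25 mm² minus the doubly-counted overlap 253.50 mm² gives 589.75 mm² — area = 589.75 mm². So its area = 589.75 mm². Layer 75 is larger (627.23 vs 589.75 mm²).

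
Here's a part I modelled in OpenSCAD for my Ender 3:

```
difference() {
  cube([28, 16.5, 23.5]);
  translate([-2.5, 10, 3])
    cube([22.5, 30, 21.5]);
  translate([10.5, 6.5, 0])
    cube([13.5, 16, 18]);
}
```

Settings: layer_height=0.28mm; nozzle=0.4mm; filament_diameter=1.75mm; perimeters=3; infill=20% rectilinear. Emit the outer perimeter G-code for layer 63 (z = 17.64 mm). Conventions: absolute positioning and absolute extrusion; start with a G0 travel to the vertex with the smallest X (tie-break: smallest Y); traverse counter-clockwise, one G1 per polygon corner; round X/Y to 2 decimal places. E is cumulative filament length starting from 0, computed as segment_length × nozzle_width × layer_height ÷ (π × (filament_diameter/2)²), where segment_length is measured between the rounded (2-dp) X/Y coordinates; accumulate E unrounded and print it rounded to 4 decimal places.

G0 X0.00 Y0.00 Z17.64
G1 X28.00 Y0.00 E1.3038
G1 X28.00 Y16.50 E2.0721
G1 X24.00 Y16.50 E2.2584
G1 X24.00 Y6.50 E2.7240
G1 X10.50 Y6.50 E3.3526
G1 X10.50 Y10.00 E3.5156
G1 X0.00 Y10.00 E4.0045
G1 X0.00 Y0.00 E4.4702

At z = 17.64 mm: the 28×16.5 cube contributes its full rectangle; the 22.5×30 cube at (-2.5, 10) contributes its full rectangle; the cube at (10.5, 6.5) is present — its section is the full 13.5×16 rectangle; After the difference (first − rest): starting from the 28×16.5 cube, the 22.5×30 cube at (-2.5, 10) partially overlaps it — only the 130.00 mm² overlap (of its 675.00 mm²) is removed, clipping the outline; the 13.5×16 cube at (10.5, 6.5) partially overlaps it — only the 73.25 mm² overlap (of its 216.00 mm²) is removed, clipping the outline — 1 connected region. The outline is a single polygon with 8 vertices. Extrusion per mm of travel: 0.4 × 0.28 / (π × 0.875²) = 0.046564. Accumulating E over each segment gives final E = 4.4702.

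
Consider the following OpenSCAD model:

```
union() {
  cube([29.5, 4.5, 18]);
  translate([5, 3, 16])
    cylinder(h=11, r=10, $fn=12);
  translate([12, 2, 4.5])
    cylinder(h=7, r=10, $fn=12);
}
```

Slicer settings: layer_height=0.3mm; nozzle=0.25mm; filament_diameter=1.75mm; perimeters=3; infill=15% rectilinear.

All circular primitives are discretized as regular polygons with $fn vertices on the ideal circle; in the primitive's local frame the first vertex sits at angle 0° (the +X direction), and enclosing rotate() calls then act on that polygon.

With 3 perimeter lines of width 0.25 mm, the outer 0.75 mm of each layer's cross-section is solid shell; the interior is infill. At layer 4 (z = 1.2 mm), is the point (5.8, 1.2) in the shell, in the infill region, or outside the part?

At z = 1.2 mm: the cube is present — its section is the full 29.5×4.5 rectangle; the cylinder at (5, 3) does not reach this height (z outside [16, 27]); the cylinder at (12, 2) does not reach this height (z outside [4.5, 11.5]); Merging all regions: only the 29.5×4.5 cube is present, so the union is just that shape — 1 connected region. Overall, the cross-section is a single solid region. The nearest boundary edge runs (0.00, 0.00)→(29.50, 0.00); distance from the point to it = 1.20 mm. The point is inside the cross-section and 1.20 mm from the nearest boundary — more than the 0.75 mm shell width (3 × 0.25), so it's in the infill interior.

infill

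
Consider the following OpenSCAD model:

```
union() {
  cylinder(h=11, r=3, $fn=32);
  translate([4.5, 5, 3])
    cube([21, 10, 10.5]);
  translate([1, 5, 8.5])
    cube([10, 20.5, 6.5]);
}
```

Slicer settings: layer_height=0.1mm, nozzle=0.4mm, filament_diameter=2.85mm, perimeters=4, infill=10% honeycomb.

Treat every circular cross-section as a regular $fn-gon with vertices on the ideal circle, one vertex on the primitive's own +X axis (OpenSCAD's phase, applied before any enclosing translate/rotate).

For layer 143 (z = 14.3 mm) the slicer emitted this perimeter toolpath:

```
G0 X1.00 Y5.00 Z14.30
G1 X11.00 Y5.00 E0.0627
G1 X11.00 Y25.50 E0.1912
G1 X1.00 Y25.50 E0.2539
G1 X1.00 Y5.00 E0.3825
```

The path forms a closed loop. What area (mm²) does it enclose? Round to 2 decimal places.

Apply the shoelace formula to the sequence of (X, Y) vertices; enclosed area = 205.00 mm².

205.00 mm²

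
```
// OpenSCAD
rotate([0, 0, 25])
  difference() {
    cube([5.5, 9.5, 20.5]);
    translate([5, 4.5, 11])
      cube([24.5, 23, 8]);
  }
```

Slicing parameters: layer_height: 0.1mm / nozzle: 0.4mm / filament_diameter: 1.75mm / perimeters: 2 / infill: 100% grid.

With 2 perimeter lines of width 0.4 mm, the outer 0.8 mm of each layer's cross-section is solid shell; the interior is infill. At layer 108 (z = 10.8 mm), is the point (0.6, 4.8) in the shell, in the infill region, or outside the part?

infill

At z = 10.8 mm: the cube (footprint 5.5×9.5) is included at this height; the cube at (5, 4.5) is not intersected at this z (z outside [11, 19]); Taking the first minus the rest: none of the subtracted shapes is present at this height, so the 5.5×9.5 cube is unchanged — 1 connected region; (whole slice rotated 25° about Z — lengths, areas and connectivity unchanged). Overall, the cross-section is a single solid region. Undo the 25° rotation: the query point maps to (2.572, 4.097) in the un-rotated model frame. The nearest boundary edge runs (0.00, 9.50)→(0.00, 0.00); distance from the point to it = 2.57 mm. The point is inside the cross-section and 2.57 mm from the nearest boundary — more than the 0.8 mm shell width (2 × 0.4), so it's in the infill interior.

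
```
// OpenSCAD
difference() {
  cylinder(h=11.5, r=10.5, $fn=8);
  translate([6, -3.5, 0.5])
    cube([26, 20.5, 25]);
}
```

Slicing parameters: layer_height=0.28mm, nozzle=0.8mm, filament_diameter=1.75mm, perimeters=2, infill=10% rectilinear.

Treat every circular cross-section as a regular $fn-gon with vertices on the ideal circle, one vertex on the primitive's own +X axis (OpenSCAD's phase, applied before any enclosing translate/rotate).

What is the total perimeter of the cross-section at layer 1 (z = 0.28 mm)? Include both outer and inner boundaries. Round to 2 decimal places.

At z = 0.28 mm: the cylinder: section is a regular 8-gon, circumradius r=10.5 (perimeter = 2·8·10.500·sin(180°/8) = 64.29 mm); the cube at (6, -3.5) is not intersected at this z (z outside [0.5, 25.5]); After the difference (first − rest): none of the subtracted shapes is present at this height, so the r=10.5 cylinder is unchanged — boundary = 64.29 mm. Overall, the cross-section is a single solid region. Total boundary length (outer) = 64.29 mm.

64.29 mm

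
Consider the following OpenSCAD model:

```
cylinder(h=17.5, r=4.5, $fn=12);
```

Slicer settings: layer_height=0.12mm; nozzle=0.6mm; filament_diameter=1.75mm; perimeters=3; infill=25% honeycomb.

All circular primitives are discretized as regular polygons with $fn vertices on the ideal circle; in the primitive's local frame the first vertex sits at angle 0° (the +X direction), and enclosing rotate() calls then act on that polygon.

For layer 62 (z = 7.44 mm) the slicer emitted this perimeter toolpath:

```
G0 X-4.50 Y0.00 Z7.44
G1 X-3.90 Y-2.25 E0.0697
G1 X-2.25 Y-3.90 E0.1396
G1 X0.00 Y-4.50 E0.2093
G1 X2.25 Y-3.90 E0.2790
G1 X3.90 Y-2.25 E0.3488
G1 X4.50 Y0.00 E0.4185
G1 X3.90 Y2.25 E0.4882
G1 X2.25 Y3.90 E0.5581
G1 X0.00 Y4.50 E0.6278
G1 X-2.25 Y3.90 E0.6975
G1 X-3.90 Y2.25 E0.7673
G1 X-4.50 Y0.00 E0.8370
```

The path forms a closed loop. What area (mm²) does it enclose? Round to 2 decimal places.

Apply the shoelace formula to the sequence of (X, Y) vertices; enclosed area = 60.79 mm².

60.79 mm²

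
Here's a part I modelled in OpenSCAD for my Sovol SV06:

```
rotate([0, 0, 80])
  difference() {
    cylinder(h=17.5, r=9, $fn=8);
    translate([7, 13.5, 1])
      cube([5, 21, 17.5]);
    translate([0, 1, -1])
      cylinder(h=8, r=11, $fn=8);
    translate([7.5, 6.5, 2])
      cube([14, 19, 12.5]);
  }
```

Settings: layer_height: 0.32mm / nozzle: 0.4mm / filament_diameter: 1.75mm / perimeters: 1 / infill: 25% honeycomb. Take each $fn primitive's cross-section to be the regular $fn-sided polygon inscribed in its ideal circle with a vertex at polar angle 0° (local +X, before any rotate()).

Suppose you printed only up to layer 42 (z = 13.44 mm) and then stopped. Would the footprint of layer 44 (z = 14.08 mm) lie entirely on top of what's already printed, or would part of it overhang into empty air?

Compare the two slices. At z = 13.44: the cylinder: section is a regular 8-gon, circumradius r=9 (area = (8/2)·9.000²·sin(360°/8) = 229.10 mm²); the 5×21 cube at (7, 13.5) contributes its full rectangle (area 105.00 mm²); the cylinder at (0, 1) is not intersected at this z (z outside [-1, 7]); the cube at (7.5, 6.5) is present — its section is the full 14×19 rectangle (area 266.00 mm²); Subtracting the remaining from the first: starting from the r=9 cylinder (229.10 mm²), the 5×21 cube at (7, 13.5) misses the remaining region (no effect); the 14×19 cube at (7.5, 6.5) misses the remaining region (no effect) — area = 229.10 mm²; (rotated 80° about Z; rotation is an isometry so areas/perimeters/island counts are preserved). At z = 14.08: the cylinder: section is a regular 8-gon, circumradius r=9 (area = (8/2)·9.000²·sin(360°/8) = 229.10 mm²); the 5×21 cube at (7, 13.5) contributes its full rectangle (area 105.00 mm²); the cylinder at (0, 1) does not reach this height (z outside [-1, 7]); the cube at (7.5, 6.5) (footprint 14×19) is included at this height (area 266.00 mm²); After the difference (first − rest): starting from the r=9 cylinder (229.10 mm²), the 5×21 cube at (7, 13.5) misses the remaining region (no effect); the 14×19 cube at (7.5, 6.5) misses the remaining region (no effect) — area = 229.10 mm²; (rotated 80° about Z; rotation is an isometry so areas/perimeters/island counts are preserved). Checking containment: the cross-section at z = 14.08 is a subset of the cross-section at z = 13.44.

entirely on top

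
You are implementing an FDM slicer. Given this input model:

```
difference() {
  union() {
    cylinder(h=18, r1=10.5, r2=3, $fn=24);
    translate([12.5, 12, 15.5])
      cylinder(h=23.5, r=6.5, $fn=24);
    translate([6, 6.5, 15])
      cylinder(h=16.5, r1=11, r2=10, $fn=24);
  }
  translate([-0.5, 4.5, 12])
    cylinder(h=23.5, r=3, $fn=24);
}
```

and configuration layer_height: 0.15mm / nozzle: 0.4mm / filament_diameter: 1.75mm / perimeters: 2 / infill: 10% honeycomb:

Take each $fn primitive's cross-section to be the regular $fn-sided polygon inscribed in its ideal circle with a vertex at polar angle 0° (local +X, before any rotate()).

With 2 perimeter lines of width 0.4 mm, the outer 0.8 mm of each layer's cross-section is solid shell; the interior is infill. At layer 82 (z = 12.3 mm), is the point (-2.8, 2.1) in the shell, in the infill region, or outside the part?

shell

At z = 12.3 mm: the cone: at t=0.683 of its height the radius interpolates to r₁+(r₂−r₁)t = 5.375, giving a regular 24-gon of that circumradius; the cylinder at (12.5, 12) does not reach this height (z outside [15.5, 39]); the cone at (6, 6.5) is absent (z outside [15, 31.5]); Taking the union: only the cone is present, so the union is just that shape — 1 connected region; the r=3 cylinder at (-0.5, 4.5) gives a regular 24-gon of circumradius 3 (constant along its height); Taking the first minus the rest: starting from the result so far, the r=3 cylinder at (-0.5, 4.5) partially overlaps it — only the 17.10 mm² overlap (of its 27.95 mm²) is removed, clipping the outline — 1 connected region. Overall, the cross-section is a single solid region. The nearest boundary edge runs (-2.62, 2.38)→(-2.00, 1.90); distance from the point to it = 0.33 mm. The point is inside the cross-section, 0.33 mm from the nearest boundary — within the 0.8 mm shell band (2 × 0.4).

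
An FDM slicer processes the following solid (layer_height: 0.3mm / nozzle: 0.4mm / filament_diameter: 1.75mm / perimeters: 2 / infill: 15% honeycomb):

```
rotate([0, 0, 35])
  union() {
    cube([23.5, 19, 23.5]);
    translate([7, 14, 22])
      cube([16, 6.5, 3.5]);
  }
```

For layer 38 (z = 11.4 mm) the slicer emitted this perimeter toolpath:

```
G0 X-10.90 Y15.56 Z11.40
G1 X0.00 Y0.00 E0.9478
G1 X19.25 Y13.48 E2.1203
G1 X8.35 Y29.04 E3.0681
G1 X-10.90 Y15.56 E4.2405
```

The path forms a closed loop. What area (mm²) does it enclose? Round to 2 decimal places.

Apply the shoelace formula to the sequence of (X, Y) vertices; enclosed area = 446.46 mm².

446.46 mm²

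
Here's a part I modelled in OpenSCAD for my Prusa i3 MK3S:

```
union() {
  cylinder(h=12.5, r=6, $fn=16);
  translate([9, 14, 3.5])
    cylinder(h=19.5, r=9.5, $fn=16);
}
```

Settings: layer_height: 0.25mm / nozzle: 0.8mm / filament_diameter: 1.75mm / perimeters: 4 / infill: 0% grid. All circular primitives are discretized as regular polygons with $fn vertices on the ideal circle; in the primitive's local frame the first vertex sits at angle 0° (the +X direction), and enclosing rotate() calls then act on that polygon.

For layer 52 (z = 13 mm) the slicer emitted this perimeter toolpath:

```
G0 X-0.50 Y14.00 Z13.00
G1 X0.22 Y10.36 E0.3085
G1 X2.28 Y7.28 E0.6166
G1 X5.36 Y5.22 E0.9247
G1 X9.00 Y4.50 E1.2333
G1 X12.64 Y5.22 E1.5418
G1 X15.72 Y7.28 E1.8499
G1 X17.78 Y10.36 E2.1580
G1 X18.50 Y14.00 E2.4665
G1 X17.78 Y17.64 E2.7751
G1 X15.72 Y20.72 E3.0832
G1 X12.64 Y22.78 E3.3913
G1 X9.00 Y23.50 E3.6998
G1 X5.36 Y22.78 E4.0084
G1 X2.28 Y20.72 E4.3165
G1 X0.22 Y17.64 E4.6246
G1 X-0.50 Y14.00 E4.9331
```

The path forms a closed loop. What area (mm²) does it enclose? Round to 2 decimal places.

Apply the shoelace formula to the sequence of (X, Y) vertices; enclosed area = 276.48 mm².

276.48 mm²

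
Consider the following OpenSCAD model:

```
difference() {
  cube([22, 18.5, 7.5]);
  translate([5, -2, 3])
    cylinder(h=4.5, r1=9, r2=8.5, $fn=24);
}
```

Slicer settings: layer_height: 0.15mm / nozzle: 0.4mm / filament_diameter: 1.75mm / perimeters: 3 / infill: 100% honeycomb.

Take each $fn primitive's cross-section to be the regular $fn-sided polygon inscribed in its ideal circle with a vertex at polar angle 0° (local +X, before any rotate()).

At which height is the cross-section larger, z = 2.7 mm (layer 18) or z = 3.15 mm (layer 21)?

Layer 18 (z = 2.7): the cube is present — its section is the full 22×18.5 rectangle (area 407.00 mm²); the cone at (5, -2) is absent (z outside [3, 7.5]); Subtracting the remaining from the first: none of the subtracted shapes is present at this height, so the 22×18.5 cube is unchanged — area = 407.00 mm². So its area = 407.00 mm². Layer 21 (z = 3.15): the cube (footprint 22×18.5) is included at this height (area 407.00 mm²); the cone at (5, -2): at t=0.033 of its height the radius interpolates to r₁+(r₂−r₁)t = 8.983, giving a regular 24-gon of that circumradius (area = (24/2)·8.983²·sin(360°/24) = 250.64 mm²); After the difference (first − rest): starting from the 22×18.5 cube (407.00 mm²), the cone at (5, -2) partially overlaps it — only the 77.17 mm² overlap (of its 250.64 mm²) is removed, clipping the outline — area = 329.83 mm². So its area = 329.83 mm². Layer 18 is larger (407.00 vs 329.83 mm²).

layer 18 (z = 2.7 mm)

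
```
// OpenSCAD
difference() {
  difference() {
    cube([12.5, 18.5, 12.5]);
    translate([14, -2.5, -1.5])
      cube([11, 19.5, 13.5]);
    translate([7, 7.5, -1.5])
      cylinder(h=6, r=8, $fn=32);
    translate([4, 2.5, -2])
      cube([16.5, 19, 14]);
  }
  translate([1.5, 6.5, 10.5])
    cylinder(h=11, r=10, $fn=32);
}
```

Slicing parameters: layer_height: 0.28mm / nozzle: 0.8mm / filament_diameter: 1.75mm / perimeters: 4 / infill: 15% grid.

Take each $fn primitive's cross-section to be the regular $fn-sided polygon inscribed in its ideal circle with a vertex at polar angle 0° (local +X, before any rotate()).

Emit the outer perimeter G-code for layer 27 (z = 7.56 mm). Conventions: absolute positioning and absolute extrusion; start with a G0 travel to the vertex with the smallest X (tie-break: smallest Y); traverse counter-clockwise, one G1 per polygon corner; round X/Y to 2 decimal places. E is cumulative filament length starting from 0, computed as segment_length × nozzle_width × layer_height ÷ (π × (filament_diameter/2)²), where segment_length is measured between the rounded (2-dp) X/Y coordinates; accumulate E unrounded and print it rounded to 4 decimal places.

G0 X0.00 Y0.00 Z7.56
G1 X12.50 Y0.00 E1.1641
G1 X12.50 Y2.50 E1.3969
G1 X4.00 Y2.50 E2.1885
G1 X4.00 Y18.50 E3.6786
G1 X0.00 Y18.50 E4.0511
G1 X0.00 Y0.00 E5.7740

At z = 7.56 mm: the cube (footprint 12.5×18.5) is included at this height; the cube at (14, -2.5) (footprint 11×19.5) is included at this height; the cylinder at (7, 7.5) is absent (z outside [-1.5, 4.5]); the cube at (4, 2.5) is present — its section is the full 16.5×19 rectangle; Subtracting the remaining from the first: starting from the 12.5×18.5 cube, the 11×19.5 cube at (14, -2.5) misses the remaining region (no effect); the 16.5×19 cube at (4, 2.5) partially overlaps it — only the 136.00 mm² overlap (of its 313.50 mm²) is removed, clipping the outline — 1 connected region; the cylinder at (1.5, 6.5) is not intersected at this z (z outside [10.5, 21.5]); After the difference (first − rest): none of the subtracted shapes is present at this height, so the result so far is unchanged — 1 connected region. The outline is a single polygon with 6 vertices. Extrusion per mm of travel: 0.8 × 0.28 / (π × 0.875²) = 0.093128. Accumulating E over each segment gives final E = 5.7740.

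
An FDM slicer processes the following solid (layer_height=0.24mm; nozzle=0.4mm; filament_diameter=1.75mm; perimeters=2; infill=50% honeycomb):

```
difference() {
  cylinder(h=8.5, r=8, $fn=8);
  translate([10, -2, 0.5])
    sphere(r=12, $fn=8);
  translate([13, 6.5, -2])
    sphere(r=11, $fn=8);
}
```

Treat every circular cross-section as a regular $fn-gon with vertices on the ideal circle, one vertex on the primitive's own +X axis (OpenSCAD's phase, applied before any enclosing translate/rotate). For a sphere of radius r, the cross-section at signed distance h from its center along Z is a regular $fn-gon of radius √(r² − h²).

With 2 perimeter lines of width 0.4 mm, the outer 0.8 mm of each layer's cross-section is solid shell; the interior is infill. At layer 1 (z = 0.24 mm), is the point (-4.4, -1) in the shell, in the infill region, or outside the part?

At z = 0.24 mm: the r=8 cylinder contributes a regular 8-gon of circumradius 8; the r=12 sphere at (10, -2) slices to a regular 8-gon of circumradius 11.997 (√(r²−h²) with h=0.26 from center); the r=11 sphere at (13, 6.5) contributes a regular 8-gon of circumradius √(11²−2.24²) = 10.770; Taking the first minus the rest: starting from the r=8 cylinder, the r=12 sphere at (10, -2) partially overlaps it — only the 94.82 mm² overlap (of its 407.10 mm²) is removed, clipping the outline; the r=11 sphere at (13, 6.5) partially overlaps it — only the 0.01 mm² overlap (of its 328.05 mm²) is removed, clipping the outline — 1 connected region. Overall, the cross-section is a single solid region. The nearest boundary edge runs (1.52, 6.48)→(-2.00, -2.00); distance from the point to it = 2.60 mm. The point is inside the cross-section and 2.60 mm from the nearest boundary — more than the 0.8 mm shell width (2 × 0.4), so it's in the infill interior.

infill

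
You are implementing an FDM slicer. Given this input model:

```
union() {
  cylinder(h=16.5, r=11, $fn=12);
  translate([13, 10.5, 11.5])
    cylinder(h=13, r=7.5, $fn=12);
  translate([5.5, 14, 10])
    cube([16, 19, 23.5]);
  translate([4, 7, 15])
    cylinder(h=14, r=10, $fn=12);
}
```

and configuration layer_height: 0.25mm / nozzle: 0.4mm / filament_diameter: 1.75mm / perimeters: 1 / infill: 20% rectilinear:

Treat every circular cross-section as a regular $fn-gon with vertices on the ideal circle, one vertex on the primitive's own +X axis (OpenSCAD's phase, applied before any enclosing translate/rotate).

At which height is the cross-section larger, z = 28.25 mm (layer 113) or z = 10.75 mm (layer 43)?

layer 43 (z = 10.75 mm)

Layer 113 (z = 28.25): the cylinder is not intersected at this z (z outside [0, 16.5]); the cylinder at (13, 10.5) is not intersected at this z (z outside [11.5, 24.5]); the cube at (5.5, 14) (footprint 16×19) is included at this height (area 304.00 mm²); the r=10 cylinder at (4, 7) contributes a regular 12-gon of circumradius 10 (area = (12/2)·10.000²·sin(360°/12) = 300.00 mm²); Merging all regions: the regions partially overlap — summed areas 604.00 mm² minus the doubly-counted overlap 8.83 mm² gives 595.17 mm² — area = 595.17 mm². So its area = 595.17 mm². Layer 43 (z = 10.75): the r=11 cylinder contributes a regular 12-gon of circumradius 11 (area = (12/2)·11.000²·sin(360°/12) = 363.00 mm²); the cylinder at (13, 10.5) does not reach this height (z outside [11.5, 24.5]); the cube at (5.5, 14) is present — its section is the full 16×19 rectangle (area 304.00 mm²); the cylinder at (4, 7) is not intersected at this z (z outside [15, 29]); Taking the union: the 2 present regions are separate (no shared area or edge), so areas and boundary lengths simply add and each stays a separate island — area = 667.00 mm². So its area = 667.00 mm². Layer 43 is larger (667.00 vs 595.17 mm²).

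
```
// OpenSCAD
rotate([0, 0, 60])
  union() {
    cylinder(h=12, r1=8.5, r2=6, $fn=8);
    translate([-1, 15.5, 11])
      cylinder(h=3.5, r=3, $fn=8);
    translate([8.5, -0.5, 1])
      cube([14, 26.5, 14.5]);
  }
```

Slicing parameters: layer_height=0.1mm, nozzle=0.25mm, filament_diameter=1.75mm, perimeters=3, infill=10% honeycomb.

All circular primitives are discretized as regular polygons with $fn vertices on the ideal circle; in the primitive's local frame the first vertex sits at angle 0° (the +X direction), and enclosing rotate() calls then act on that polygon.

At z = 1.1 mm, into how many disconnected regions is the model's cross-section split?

At z = 1.1 mm: the cone: at t=0.092 of its height the radius interpolates to r₁+(r₂−r₁)t = 8.271, giving a regular 8-gon of that circumradius; the cylinder at (-1, 15.5) does not reach this height (z outside [11, 14.5]); the 14×26.5 cube at (8.5, -0.5) contributes its full rectangle; Taking the union: the 2 present regions are separate (no shared area or edge), so areas and boundary lengths simply add and each stays a separate island — 2 connected regions; (whole slice rotated 60° about Z — lengths, areas and connectivity unchanged). The result has 2 disconnected regions.

2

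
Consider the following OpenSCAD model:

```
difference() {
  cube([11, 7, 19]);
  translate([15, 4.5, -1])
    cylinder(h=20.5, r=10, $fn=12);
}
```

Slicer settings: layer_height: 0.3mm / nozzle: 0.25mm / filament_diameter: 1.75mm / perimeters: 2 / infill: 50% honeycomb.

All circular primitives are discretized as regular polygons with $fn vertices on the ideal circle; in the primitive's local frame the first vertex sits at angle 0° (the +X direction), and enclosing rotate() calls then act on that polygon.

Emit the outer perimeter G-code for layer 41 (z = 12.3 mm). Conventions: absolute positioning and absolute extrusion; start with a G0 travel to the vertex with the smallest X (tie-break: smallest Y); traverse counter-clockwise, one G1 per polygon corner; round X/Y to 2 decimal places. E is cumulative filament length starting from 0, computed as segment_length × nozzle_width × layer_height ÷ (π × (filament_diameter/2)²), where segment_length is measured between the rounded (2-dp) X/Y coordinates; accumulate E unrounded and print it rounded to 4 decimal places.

At z = 12.3 mm: the cube is present — its section is the full 11×7 rectangle; the r=10 cylinder at (15, 4.5) contributes a regular 12-gon of circumradius 10; After the difference (first − rest): starting from the 11×7 cube, the r=10 cylinder at (15, 4.5) partially overlaps it — only the 38.45 mm² overlap (of its 300.00 mm²) is removed, clipping the outline — 1 connected region. The outline is a single polygon with 5 vertices. Extrusion per mm of travel: 0.25 × 0.3 / (π × 0.875²) = 0.031181. Accumulating E over each segment gives final E = 0.8147.

G0 X0.00 Y0.00 Z12.30
G1 X6.21 Y0.00 E0.1936
G1 X5.00 Y4.50 E0.3389
G1 X5.67 Y7.00 E0.4196
G1 X0.00 Y7.00 E0.5964
G1 X0.00 Y0.00 E0.8147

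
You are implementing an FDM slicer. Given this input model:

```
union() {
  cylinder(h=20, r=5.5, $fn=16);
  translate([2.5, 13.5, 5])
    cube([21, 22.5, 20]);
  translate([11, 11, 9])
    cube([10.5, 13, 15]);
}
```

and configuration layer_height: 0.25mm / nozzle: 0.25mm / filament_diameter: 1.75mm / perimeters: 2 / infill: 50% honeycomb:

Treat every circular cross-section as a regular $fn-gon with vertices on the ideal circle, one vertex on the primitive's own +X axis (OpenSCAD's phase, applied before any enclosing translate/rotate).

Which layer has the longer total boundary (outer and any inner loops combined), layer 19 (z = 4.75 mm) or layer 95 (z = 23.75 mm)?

layer 95 (z = 23.75 mm)

Layer 19 (z = 4.75): the r=5.5 cylinder gives a regular 16-gon of circumradius 5.5 (constant along its height) (perimeter = 2·16·5.500·sin(180°/16) = 34.34 mm); the cube at (2.5, 13.5) is absent (z outside [5, 25]); the cube at (11, 11) is not intersected at this z (z outside [9, 24]); Taking the union: only the r=5.5 cylinder is present, so the union is just that shape — boundary = 34.34 mm. So its perimeter = 34.34 mm. Layer 95 (z = 23.75): the cylinder does not reach this height (z outside [0, 20]); the cube at (2.5, 13.5) (footprint 21×22.5) is included at this height (perimeter 87.00 mm); the cube at (11, 11) (footprint 10.5×13) is included at this height (perimeter 47.00 mm); Merging all regions: the regions partially overlap (shared area 110.25 mm²), so the edge portions inside another operand are dropped and the merged outline is re-measured after clipping — boundary = 92.00 mm. So its perimeter = 92.00 mm. Layer 95 is larger (92.00 vs 34.34 mm).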